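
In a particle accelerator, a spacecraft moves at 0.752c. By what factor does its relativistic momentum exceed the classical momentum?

p_rel = γmv, p_class = mv
Ratio = γ = 1/√(1 - 0.752²)
= 1/√(0.434496) = 1.517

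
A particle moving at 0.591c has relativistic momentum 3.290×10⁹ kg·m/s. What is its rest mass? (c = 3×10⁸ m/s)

γ = 1/√(1 - 0.591²) = 1.2397
v = 0.591 × 3×10⁸ = 1.773×10⁸ m/s
m = p/(γv) = 3.290×10⁹/(1.2397 × 1.773×10⁸) = 14.97 kg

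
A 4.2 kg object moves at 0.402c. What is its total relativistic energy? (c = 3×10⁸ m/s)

γ = 1/√(1 - 0.402²) = 1.092
mc² = 4.2 × (3×10⁸)² = 3.780×10¹⁷ J
E = γmc² = 1.092 × 3.780×10¹⁷ = 4.128×10¹⁷ J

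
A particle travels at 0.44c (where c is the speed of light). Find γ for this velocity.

v/c = 0.44, so (v/c)² = 0.1936
1 - (v/c)² = 0.8064
γ = 1/√(0.8064) = 1.114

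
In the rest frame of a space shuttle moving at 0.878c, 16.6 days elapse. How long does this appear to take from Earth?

Proper time Δt₀ = 16.6 days
γ = 1/√(1 - 0.878²) = 2.089
Δt = γΔt₀ = 2.089 × 16.6 = 34.68 days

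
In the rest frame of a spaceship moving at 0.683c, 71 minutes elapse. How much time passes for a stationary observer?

Proper time Δt₀ = 71 minutes
γ = 1/√(1 - 0.683²) = 1.369
Δt = γΔt₀ = 1.369 × 71 = 97.20 minutes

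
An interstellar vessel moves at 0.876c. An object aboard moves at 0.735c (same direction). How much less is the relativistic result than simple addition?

Classical: u' + v = 0.735 + 0.876 = 1.611c
Relativistic: u = (0.735 + 0.876)/(1 + 0.64386) = 1.611/1.64386 = 0.9800c
Difference: 1.611 - 0.9800 = 0.6310c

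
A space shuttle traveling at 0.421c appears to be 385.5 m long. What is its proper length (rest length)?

Contracted length L = 385.5 m
γ = 1/√(1 - 0.421²) = 1.1025
L₀ = γL = 1.1025 × 385.5 = 425.0 m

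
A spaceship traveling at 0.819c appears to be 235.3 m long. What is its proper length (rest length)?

Contracted length L = 235.3 m
γ = 1/√(1 - 0.819²) = 1.743
L₀ = γL = 1.743 × 235.3 = 410.1 m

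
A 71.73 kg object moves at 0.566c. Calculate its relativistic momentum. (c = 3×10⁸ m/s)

γ = 1/√(1 - 0.566²) = 1.213
v = 0.566 × 3×10⁸ = 1.698×10⁸ m/s
p = γmv = 1.213 × 71.73 × 1.698×10⁸ = 1.477×10¹⁰ kg·m/s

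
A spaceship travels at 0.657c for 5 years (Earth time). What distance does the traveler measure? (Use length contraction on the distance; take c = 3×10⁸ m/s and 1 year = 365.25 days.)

Earth distance: d = v × t = 0.657c × 5 yr = 3.110×10¹⁶ m
γ = 1.326
d' = d/γ = 3.110×10¹⁶/1.326 = 2.345×10¹⁶ m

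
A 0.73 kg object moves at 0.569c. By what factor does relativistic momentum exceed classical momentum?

p_rel = γmv, p_class = mv
Ratio = γ = 1/√(1 - 0.569²) = 1.216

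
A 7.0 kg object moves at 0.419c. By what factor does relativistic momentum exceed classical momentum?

p_rel = γmv, p_class = mv
Ratio = γ = 1/√(1 - 0.419²) = 1.101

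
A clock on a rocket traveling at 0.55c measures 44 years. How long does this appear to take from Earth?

Proper time Δt₀ = 44 years
γ = 1/√(1 - 0.55²) = 1.19737
Δt = γΔt₀ = 1.19737 × 44 = 52.68 years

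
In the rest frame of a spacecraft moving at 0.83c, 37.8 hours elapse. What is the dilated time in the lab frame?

Proper time Δt₀ = 37.8 hours
γ = 1/√(1 - 0.83²) = 1.7929
Δt = γΔt₀ = 1.7929 × 37.8 = 67.77 hours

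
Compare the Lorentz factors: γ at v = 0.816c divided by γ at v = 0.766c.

γ₁ = 1/√(1 - 0.816²) = 1.730
γ₂ = 1/√(1 - 0.766²) = 1.556
γ₁/γ₂ = 1.730/1.556 = 1.112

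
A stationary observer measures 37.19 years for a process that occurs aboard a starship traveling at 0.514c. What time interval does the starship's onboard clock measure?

Dilated time Δt = 37.19 years
γ = 1/√(1 - 0.514²) = 1.166
Δt₀ = Δt/γ = 37.19/1.166 = 31.90 years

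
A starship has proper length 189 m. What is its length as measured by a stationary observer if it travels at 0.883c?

Proper length L₀ = 189 m
γ = 1/√(1 - 0.883²) = 2.1305
L = L₀/γ = 189/2.1305 = 88.71 m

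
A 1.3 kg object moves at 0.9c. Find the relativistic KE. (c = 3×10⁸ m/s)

γ = 1/√(1 - 0.9²) = 2.294
γ - 1 = 1.294
KE = (γ-1)mc² = 1.294 × 1.3 × (3×10⁸)² = 1.514×10¹⁷ J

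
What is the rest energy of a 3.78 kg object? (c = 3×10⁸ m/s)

c² = (3×10⁸)² = 9.000×10¹⁶ m²/s²
E₀ = mc² = 3.78 × 9.000×10¹⁶ = 3.402×10¹⁷ J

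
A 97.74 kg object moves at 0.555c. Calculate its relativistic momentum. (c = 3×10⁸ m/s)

γ = 1/√(1 - 0.555²) = 1.202
v = 0.555 × 3×10⁸ = 1.665×10⁸ m/s
p = γmv = 1.202 × 97.74 × 1.665×10⁸ = 1.956×10¹⁰ kg·m/s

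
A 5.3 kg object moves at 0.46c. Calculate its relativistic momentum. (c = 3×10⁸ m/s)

γ = 1/√(1 - 0.46²) = 1.1262
v = 0.46 × 3×10⁸ = 1.380×10⁸ m/s
p = γmv = 1.1262 × 5.3 × 1.380×10⁸ = 8.237×10⁸ kg·m/s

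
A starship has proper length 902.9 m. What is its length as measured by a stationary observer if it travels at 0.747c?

Proper length L₀ = 902.9 m
γ = 1/√(1 - 0.747²) = 1.504
L = L₀/γ = 902.9/1.504 = 600.3 m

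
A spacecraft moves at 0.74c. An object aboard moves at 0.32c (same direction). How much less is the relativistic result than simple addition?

Classical: u' + v = 0.32 + 0.74 = 1.06c
Relativistic: u = (0.32 + 0.74)/(1 + 0.2368) = 1.06/1.2368 = 0.8571c
Difference: 1.06 - 0.8571 = 0.2029c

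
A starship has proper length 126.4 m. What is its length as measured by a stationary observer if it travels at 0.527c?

Proper length L₀ = 126.4 m
γ = 1/√(1 - 0.527²) = 1.177
L = L₀/γ = 126.4/1.177 = 107.4 m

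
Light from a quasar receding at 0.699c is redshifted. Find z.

β = 0.699
(1+β)/(1-β) = 1.699/0.301 = 5.645
√(5.645) = 2.376
z = 2.376 - 1 = 1.376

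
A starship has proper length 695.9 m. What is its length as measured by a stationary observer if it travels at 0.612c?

Proper length L₀ = 695.9 m
γ = 1/√(1 - 0.612²) = 1.2644
L = L₀/γ = 695.9/1.2644 = 550.4 m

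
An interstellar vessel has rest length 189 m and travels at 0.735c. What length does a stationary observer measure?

Proper length L₀ = 189 m
γ = 1/√(1 - 0.735²) = 1.4748
L = L₀/γ = 189/1.4748 = 128.2 m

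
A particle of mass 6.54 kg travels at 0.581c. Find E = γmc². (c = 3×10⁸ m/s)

γ = 1/√(1 - 0.581²) = 1.2286
mc² = 6.54 × (3×10⁸)² = 5.886×10¹⁷ J
E = γmc² = 1.2286 × 5.886×10¹⁷ = 7.232×10¹⁷ J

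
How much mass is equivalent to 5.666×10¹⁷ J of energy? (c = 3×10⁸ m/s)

From E = mc², we get m = E/c²
c² = (3×10⁸)² = 9×10¹⁶ m²/s²
m = 5.666×10¹⁷ / 9×10¹⁶ = 6.296 kg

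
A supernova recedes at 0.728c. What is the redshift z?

β = 0.728
(1+β)/(1-β) = 1.728/0.272 = 6.353
√(6.353) = 2.521
z = 2.521 - 1 = 1.521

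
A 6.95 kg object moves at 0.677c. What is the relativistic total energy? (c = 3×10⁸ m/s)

γ = 1/√(1 - 0.677²) = 1.3587
mc² = 6.95 × (3×10⁸)² = 6.255×10¹⁷ J
E = γmc² = 1.3587 × 6.255×10¹⁷ = 8.499×10¹⁷ J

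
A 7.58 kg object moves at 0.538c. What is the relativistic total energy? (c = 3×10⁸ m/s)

γ = 1/√(1 - 0.538²) = 1.1863
mc² = 7.58 × (3×10⁸)² = 6.822×10¹⁷ J
E = γmc² = 1.1863 × 6.822×10¹⁷ = 8.093×10¹⁷ J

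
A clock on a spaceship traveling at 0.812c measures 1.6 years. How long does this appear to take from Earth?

Proper time Δt₀ = 1.6 years
γ = 1/√(1 - 0.812²) = 1.713
Δt = γΔt₀ = 1.713 × 1.6 = 2.741 years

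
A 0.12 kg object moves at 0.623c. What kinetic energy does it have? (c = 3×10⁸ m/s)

γ = 1/√(1 - 0.623²) = 1.2784
γ - 1 = 0.2784
KE = (γ-1)mc² = 0.2784 × 0.12 × (3×10⁸)² = 3.007×10¹⁵ J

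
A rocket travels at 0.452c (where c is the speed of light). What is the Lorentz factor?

v/c = 0.452, so (v/c)² = 0.204304
1 - (v/c)² = 0.795696
γ = 1/√(0.795696) = 1.121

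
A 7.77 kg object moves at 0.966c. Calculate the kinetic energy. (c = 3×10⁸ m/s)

γ = 1/√(1 - 0.966²) = 3.8678
γ - 1 = 2.8678
KE = (γ-1)mc² = 2.8678 × 7.77 × (3×10⁸)² = 2.005×10¹⁸ J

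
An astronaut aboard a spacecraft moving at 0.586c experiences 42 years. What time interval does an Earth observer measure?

Proper time Δt₀ = 42 years
γ = 1/√(1 - 0.586²) = 1.234
Δt = γΔt₀ = 1.234 × 42 = 51.83 years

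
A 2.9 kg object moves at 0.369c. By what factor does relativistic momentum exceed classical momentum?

p_rel = γmv, p_class = mv
Ratio = γ = 1/√(1 - 0.369²) = 1.076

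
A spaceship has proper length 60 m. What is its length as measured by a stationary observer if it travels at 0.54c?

Proper length L₀ = 60 m
γ = 1/√(1 - 0.54²) = 1.1881
L = L₀/γ = 60/1.1881 = 50.50 m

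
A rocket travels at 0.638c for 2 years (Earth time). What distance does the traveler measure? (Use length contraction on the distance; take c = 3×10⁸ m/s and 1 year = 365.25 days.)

Earth distance: d = v × t = 0.638c × 2 yr = 1.2080×10¹⁶ m
γ = 1.2986
d' = d/γ = 1.2080×10¹⁶/1.2986 = 9.302×10¹⁵ m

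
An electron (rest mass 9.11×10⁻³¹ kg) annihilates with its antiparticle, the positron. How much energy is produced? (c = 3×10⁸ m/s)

Both particles have the same rest mass, so total mass = 2m
E = 2m·c² = 2 × 9.11×10⁻³¹ × (3×10⁸)²
= 2 × 9.11×10⁻³¹ × 9×10¹⁶
= 1.640×10⁻¹³ J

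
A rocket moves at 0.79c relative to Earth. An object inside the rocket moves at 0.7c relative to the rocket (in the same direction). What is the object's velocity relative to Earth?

u = (u' + v)/(1 + u'v/c²)
Numerator: 0.7 + 0.79 = 1.49
Denominator: 1 + 0.553 = 1.553
u = 1.49/1.553 = 0.9594c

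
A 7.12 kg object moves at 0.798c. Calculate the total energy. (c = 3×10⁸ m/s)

γ = 1/√(1 - 0.798²) = 1.659
mc² = 7.12 × (3×10⁸)² = 6.408×10¹⁷ J
E = γmc² = 1.659 × 6.408×10¹⁷ = 1.063×10¹⁸ J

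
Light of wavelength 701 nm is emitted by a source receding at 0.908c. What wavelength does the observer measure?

β = 0.908
Wavelength Doppler factor = √(1.908/0.092) = √(20.74) = 4.554
λ_obs = 701 × 4.554 = 3192 nm (redshift)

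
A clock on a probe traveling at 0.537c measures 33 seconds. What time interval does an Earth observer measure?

Proper time Δt₀ = 33 seconds
γ = 1/√(1 - 0.537²) = 1.1854
Δt = γΔt₀ = 1.1854 × 33 = 39.12 seconds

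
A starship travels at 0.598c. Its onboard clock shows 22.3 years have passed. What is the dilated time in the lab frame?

Proper time Δt₀ = 22.3 years
γ = 1/√(1 - 0.598²) = 1.2477
Δt = γΔt₀ = 1.2477 × 22.3 = 27.82 years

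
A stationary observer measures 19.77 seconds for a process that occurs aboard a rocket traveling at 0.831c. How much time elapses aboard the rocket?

Dilated time Δt = 19.77 seconds
γ = 1/√(1 - 0.831²) = 1.798
Δt₀ = Δt/γ = 19.77/1.798 = 11.00 seconds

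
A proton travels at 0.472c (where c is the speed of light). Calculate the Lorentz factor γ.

v/c = 0.472, so (v/c)² = 0.222784
1 - (v/c)² = 0.777216
γ = 1/√(0.777216) = 1.134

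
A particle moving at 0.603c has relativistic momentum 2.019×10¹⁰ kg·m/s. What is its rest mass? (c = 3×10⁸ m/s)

γ = 1/√(1 - 0.603²) = 1.25354
v = 0.603 × 3×10⁸ = 1.809×10⁸ m/s
m = p/(γv) = 2.019×10¹⁰/(1.25354 × 1.809×10⁸) = 89.03 kg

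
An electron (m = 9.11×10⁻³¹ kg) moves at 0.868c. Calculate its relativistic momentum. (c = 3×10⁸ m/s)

γ = 1/√(1 - 0.868²) = 2.0138
v = 0.868 × 3×10⁸ = 2.604×10⁸ m/s
p = γmv = 2.0138 × 9.11×10⁻³¹ × 2.604×10⁸ = 4.777×10⁻²² kg·m/s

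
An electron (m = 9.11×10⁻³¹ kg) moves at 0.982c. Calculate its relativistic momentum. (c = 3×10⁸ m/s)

γ = 1/√(1 - 0.982²) = 5.294
v = 0.982 × 3×10⁸ = 2.946×10⁸ m/s
p = γmv = 5.294 × 9.11×10⁻³¹ × 2.946×10⁸ = 1.421×10⁻²¹ kg·m/s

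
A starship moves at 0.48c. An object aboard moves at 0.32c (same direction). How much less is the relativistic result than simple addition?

Classical: u' + v = 0.32 + 0.48 = 0.8c
Relativistic: u = (0.32 + 0.48)/(1 + 0.1536) = 0.8/1.1536 = 0.6935c
Difference: 0.8 - 0.6935 = 0.1065c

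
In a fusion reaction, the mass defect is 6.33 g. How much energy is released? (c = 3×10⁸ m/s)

Convert mass defect: Δm = 6.33 g = 0.00633 kg
E = Δm·c² = 0.00633 × (3×10⁸)²
= 0.00633 × 9×10¹⁶ = 5.697×10¹⁴ J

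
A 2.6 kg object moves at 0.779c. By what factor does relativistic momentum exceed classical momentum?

p_rel = γmv, p_class = mv
Ratio = γ = 1/√(1 - 0.779²) = 1.595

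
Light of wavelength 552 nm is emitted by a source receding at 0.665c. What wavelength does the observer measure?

β = 0.665
Wavelength Doppler factor = √(1.665/0.335) = √(4.9701) = 2.2294
λ_obs = 552 × 2.2294 = 1231 nm (redshift)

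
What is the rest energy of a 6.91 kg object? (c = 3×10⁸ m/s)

c² = (3×10⁸)² = 9.000×10¹⁶ m²/s²
E₀ = mc² = 6.91 × 9.000×10¹⁶ = 6.219×10¹⁷ J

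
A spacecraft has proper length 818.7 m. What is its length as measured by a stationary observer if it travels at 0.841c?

Proper length L₀ = 818.7 m
γ = 1/√(1 - 0.841²) = 1.8483
L = L₀/γ = 818.7/1.8483 = 442.9 m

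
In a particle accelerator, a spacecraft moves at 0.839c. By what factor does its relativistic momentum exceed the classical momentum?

p_rel = γmv, p_class = mv
Ratio = γ = 1/√(1 - 0.839²)
= 1/√(0.296079) = 1.838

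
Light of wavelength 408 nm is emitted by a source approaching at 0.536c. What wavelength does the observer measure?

β = 0.536
Wavelength Doppler factor = √(0.464/1.536) = √(0.3021) = 0.5496
λ_obs = 408 × 0.5496 = 224.2 nm (blueshift)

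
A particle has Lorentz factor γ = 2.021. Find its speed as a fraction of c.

From γ = 1/√(1 - v²/c²):
1/γ² = 1/2.021² = 0.2448
v²/c² = 1 - 0.2448 = 0.7552
v/c = √(0.7552) = 0.8690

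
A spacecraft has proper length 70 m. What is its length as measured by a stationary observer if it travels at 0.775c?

Proper length L₀ = 70 m
γ = 1/√(1 - 0.775²) = 1.5824
L = L₀/γ = 70/1.5824 = 44.24 m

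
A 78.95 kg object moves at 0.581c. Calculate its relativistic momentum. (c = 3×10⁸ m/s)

γ = 1/√(1 - 0.581²) = 1.229
v = 0.581 × 3×10⁸ = 1.743×10⁸ m/s
p = γmv = 1.229 × 78.95 × 1.743×10⁸ = 1.691×10¹⁰ kg·m/s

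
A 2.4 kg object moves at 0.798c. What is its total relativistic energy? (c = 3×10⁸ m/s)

γ = 1/√(1 - 0.798²) = 1.6593
mc² = 2.4 × (3×10⁸)² = 2.160×10¹⁷ J
E = γmc² = 1.6593 × 2.160×10¹⁷ = 3.584×10¹⁷ J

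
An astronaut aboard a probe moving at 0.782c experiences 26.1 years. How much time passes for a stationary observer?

Proper time Δt₀ = 26.1 years
γ = 1/√(1 - 0.782²) = 1.60442
Δt = γΔt₀ = 1.60442 × 26.1 = 41.88 years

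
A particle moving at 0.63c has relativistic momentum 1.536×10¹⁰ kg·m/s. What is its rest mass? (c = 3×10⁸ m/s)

γ = 1/√(1 - 0.63²) = 1.2877
v = 0.63 × 3×10⁸ = 1.890×10⁸ m/s
m = p/(γv) = 1.536×10¹⁰/(1.2877 × 1.890×10⁸) = 63.11 kg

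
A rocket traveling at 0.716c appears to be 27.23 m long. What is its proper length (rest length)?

Contracted length L = 27.23 m
γ = 1/√(1 - 0.716²) = 1.4325
L₀ = γL = 1.4325 × 27.23 = 39.01 m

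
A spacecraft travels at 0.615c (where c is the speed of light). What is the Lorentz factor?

v/c = 0.615, so (v/c)² = 0.378225
1 - (v/c)² = 0.621775
γ = 1/√(0.621775) = 1.268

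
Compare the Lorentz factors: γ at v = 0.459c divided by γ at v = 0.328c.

γ₁ = 1/√(1 - 0.459²) = 1.126
γ₂ = 1/√(1 - 0.328²) = 1.059
γ₁/γ₂ = 1.126/1.059 = 1.063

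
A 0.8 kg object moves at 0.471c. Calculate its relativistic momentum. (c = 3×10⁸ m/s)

γ = 1/√(1 - 0.471²) = 1.1336
v = 0.471 × 3×10⁸ = 1.413×10⁸ m/s
p = γmv = 1.1336 × 0.8 × 1.413×10⁸ = 1.281×10⁸ kg·m/s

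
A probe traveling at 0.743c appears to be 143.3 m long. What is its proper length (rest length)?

Contracted length L = 143.3 m
γ = 1/√(1 - 0.743²) = 1.494
L₀ = γL = 1.494 × 143.3 = 214.1 m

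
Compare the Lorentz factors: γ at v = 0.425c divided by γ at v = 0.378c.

γ₁ = 1/√(1 - 0.425²) = 1.105
γ₂ = 1/√(1 - 0.378²) = 1.080
γ₁/γ₂ = 1.105/1.080 = 1.023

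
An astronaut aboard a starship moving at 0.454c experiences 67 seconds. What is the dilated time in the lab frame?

Proper time Δt₀ = 67 seconds
γ = 1/√(1 - 0.454²) = 1.12233
Δt = γΔt₀ = 1.12233 × 67 = 75.20 seconds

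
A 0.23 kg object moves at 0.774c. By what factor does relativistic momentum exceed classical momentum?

p_rel = γmv, p_class = mv
Ratio = γ = 1/√(1 - 0.774²) = 1.579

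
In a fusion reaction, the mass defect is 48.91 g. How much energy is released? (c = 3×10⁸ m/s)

Convert mass defect: Δm = 48.91 g = 0.04891 kg
E = Δm·c² = 0.04891 × (3×10⁸)²
= 0.04891 × 9×10¹⁶ = 4.402×10¹⁵ J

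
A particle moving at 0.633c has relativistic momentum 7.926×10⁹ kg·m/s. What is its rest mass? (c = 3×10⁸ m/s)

γ = 1/√(1 - 0.633²) = 1.2917
v = 0.633 × 3×10⁸ = 1.899×10⁸ m/s
m = p/(γv) = 7.926×10⁹/(1.2917 × 1.899×10⁸) = 32.31 kg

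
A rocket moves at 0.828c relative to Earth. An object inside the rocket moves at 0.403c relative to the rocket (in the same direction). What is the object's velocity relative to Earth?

u = (u' + v)/(1 + u'v/c²)
Numerator: 0.403 + 0.828 = 1.231
Denominator: 1 + 0.333684 = 1.333684
u = 1.231/1.333684 = 0.9230c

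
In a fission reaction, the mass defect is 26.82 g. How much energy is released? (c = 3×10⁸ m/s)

Convert mass defect: Δm = 26.82 g = 0.02682 kg
E = Δm·c² = 0.02682 × (3×10⁸)²
= 0.02682 × 9×10¹⁶ = 2.414×10¹⁵ J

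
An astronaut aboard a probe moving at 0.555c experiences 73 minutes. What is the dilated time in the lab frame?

Proper time Δt₀ = 73 minutes
γ = 1/√(1 - 0.555²) = 1.20214
Δt = γΔt₀ = 1.20214 × 73 = 87.76 minutes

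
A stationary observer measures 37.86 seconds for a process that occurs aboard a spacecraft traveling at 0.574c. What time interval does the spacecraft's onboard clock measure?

Dilated time Δt = 37.86 seconds
γ = 1/√(1 - 0.574²) = 1.2212
Δt₀ = Δt/γ = 37.86/1.2212 = 31.00 seconds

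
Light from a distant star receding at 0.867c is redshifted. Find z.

β = 0.867
(1+β)/(1-β) = 1.867/0.133 = 14.04
√(14.04) = 3.747
z = 3.747 - 1 = 2.747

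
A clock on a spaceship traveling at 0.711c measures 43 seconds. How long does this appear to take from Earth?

Proper time Δt₀ = 43 seconds
γ = 1/√(1 - 0.711²) = 1.422
Δt = γΔt₀ = 1.422 × 43 = 61.15 seconds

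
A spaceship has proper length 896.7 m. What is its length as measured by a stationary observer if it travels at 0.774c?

Proper length L₀ = 896.7 m
γ = 1/√(1 - 0.774²) = 1.5793
L = L₀/γ = 896.7/1.5793 = 567.8 m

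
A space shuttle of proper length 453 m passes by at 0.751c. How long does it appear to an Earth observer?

Proper length L₀ = 453 m
γ = 1/√(1 - 0.751²) = 1.5145
L = L₀/γ = 453/1.5145 = 299.1 m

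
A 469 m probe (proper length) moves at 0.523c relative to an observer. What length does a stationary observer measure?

Proper length L₀ = 469 m
γ = 1/√(1 - 0.523²) = 1.1733
L = L₀/γ = 469/1.1733 = 399.7 m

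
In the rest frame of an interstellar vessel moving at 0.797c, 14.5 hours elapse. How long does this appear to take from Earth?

Proper time Δt₀ = 14.5 hours
γ = 1/√(1 - 0.797²) = 1.656
Δt = γΔt₀ = 1.656 × 14.5 = 24.01 hours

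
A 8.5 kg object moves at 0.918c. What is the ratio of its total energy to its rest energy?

E = γmc², E₀ = mc²
E/E₀ = γ = 1/√(1 - 0.918²) = 2.522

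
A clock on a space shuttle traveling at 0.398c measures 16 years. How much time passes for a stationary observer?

Proper time Δt₀ = 16 years
γ = 1/√(1 - 0.398²) = 1.090
Δt = γΔt₀ = 1.090 × 16 = 17.44 years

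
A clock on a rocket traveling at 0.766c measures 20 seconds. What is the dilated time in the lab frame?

Proper time Δt₀ = 20 seconds
γ = 1/√(1 - 0.766²) = 1.5556
Δt = γΔt₀ = 1.5556 × 20 = 31.11 seconds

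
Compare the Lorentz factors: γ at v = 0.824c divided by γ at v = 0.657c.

γ₁ = 1/√(1 - 0.824²) = 1.765
γ₂ = 1/√(1 - 0.657²) = 1.326
γ₁/γ₂ = 1.765/1.326 = 1.331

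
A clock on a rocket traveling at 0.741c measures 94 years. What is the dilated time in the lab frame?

Proper time Δt₀ = 94 years
γ = 1/√(1 - 0.741²) = 1.489
Δt = γΔt₀ = 1.489 × 94 = 140.0 years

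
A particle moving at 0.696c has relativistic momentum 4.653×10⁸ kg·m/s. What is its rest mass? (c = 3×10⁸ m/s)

γ = 1/√(1 - 0.696²) = 1.393
v = 0.696 × 3×10⁸ = 2.088×10⁸ m/s
m = p/(γv) = 4.653×10⁸/(1.393 × 2.088×10⁸) = 1.600 kg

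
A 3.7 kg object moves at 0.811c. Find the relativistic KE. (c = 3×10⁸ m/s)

γ = 1/√(1 - 0.811²) = 1.7093
γ - 1 = 0.7093
KE = (γ-1)mc² = 0.7093 × 3.7 × (3×10⁸)² = 2.362×10¹⁷ J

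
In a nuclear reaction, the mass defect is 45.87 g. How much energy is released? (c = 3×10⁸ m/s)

Convert mass defect: Δm = 45.87 g = 0.04587 kg
E = Δm·c² = 0.04587 × (3×10⁸)²
= 0.04587 × 9×10¹⁶ = 4.128×10¹⁵ J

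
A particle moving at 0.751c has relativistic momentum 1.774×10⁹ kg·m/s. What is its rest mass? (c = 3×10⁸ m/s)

γ = 1/√(1 - 0.751²) = 1.5145
v = 0.751 × 3×10⁸ = 2.253×10⁸ m/s
m = p/(γv) = 1.774×10⁹/(1.5145 × 2.253×10⁸) = 5.199 kg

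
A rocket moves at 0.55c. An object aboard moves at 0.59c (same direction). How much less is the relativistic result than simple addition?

Classical: u' + v = 0.59 + 0.55 = 1.14c
Relativistic: u = (0.59 + 0.55)/(1 + 0.3245) = 1.14/1.3245 = 0.8607c
Difference: 1.14 - 0.8607 = 0.2793c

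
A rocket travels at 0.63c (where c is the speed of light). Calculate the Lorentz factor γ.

v/c = 0.63, so (v/c)² = 0.3969
1 - (v/c)² = 0.6031
γ = 1/√(0.6031) = 1.288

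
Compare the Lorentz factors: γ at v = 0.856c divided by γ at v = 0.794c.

γ₁ = 1/√(1 - 0.856²) = 1.934
γ₂ = 1/√(1 - 0.794²) = 1.645
γ₁/γ₂ = 1.934/1.645 = 1.176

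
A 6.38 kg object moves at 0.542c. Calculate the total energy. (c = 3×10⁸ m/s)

γ = 1/√(1 - 0.542²) = 1.190
mc² = 6.38 × (3×10⁸)² = 5.742×10¹⁷ J
E = γmc² = 1.190 × 5.742×10¹⁷ = 6.833×10¹⁷ J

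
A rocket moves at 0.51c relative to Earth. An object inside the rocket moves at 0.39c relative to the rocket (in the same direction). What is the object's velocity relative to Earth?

u = (u' + v)/(1 + u'v/c²)
Numerator: 0.39 + 0.51 = 0.9
Denominator: 1 + 0.1989 = 1.1989
u = 0.9/1.1989 = 0.7507c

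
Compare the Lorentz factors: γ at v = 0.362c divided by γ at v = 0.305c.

γ₁ = 1/√(1 - 0.362²) = 1.073
γ₂ = 1/√(1 - 0.305²) = 1.050
γ₁/γ₂ = 1.073/1.050 = 1.022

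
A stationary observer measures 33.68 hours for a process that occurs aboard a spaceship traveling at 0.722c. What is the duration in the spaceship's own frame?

Dilated time Δt = 33.68 hours
γ = 1/√(1 - 0.722²) = 1.4453
Δt₀ = Δt/γ = 33.68/1.4453 = 23.30 hours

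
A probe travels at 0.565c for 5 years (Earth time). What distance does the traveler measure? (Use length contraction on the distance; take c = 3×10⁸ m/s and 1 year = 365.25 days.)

Earth distance: d = v × t = 0.565c × 5 yr = 2.675×10¹⁶ m
γ = 1.212
d' = d/γ = 2.675×10¹⁶/1.212 = 2.207×10¹⁶ m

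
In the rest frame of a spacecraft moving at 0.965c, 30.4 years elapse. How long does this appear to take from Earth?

Proper time Δt₀ = 30.4 years
γ = 1/√(1 - 0.965²) = 3.813
Δt = γΔt₀ = 3.813 × 30.4 = 115.9 years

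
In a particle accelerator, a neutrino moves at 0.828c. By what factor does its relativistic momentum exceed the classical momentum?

p_rel = γmv, p_class = mv
Ratio = γ = 1/√(1 - 0.828²)
= 1/√(0.314416) = 1.783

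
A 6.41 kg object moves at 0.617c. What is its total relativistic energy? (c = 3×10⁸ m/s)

γ = 1/√(1 - 0.617²) = 1.2707
mc² = 6.41 × (3×10⁸)² = 5.769×10¹⁷ J
E = γmc² = 1.2707 × 5.769×10¹⁷ = 7.331×10¹⁷ J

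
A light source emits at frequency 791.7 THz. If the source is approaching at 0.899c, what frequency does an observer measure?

β = v/c = 0.899
(1+β)/(1-β) = 1.899/0.101 = 18.80
Doppler factor = √(18.80) = 4.336
f_obs = 791.7 × 4.336 = 3433 THz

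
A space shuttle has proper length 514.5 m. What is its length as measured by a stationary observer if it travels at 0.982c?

Proper length L₀ = 514.5 m
γ = 1/√(1 - 0.982²) = 5.2943
L = L₀/γ = 514.5/5.2943 = 97.18 m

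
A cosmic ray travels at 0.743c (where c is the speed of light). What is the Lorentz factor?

v/c = 0.743, so (v/c)² = 0.552049
1 - (v/c)² = 0.447951
γ = 1/√(0.447951) = 1.494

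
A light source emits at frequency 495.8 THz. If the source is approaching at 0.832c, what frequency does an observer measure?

β = v/c = 0.832
(1+β)/(1-β) = 1.832/0.168 = 10.90
Doppler factor = √(10.90) = 3.302
f_obs = 495.8 × 3.302 = 1637 THz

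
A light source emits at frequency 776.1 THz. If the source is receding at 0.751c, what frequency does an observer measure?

β = v/c = 0.751
(1-β)/(1+β) = 0.249/1.751 = 0.1422
Doppler factor = √(0.1422) = 0.3771
f_obs = 776.1 × 0.3771 = 292.7 THz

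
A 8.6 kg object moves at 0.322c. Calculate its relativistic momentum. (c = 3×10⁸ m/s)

γ = 1/√(1 - 0.322²) = 1.0563
v = 0.322 × 3×10⁸ = 9.660×10⁷ m/s
p = γmv = 1.0563 × 8.6 × 9.660×10⁷ = 8.775×10⁸ kg·m/s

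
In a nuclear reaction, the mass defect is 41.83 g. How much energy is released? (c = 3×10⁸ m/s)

Convert mass defect: Δm = 41.83 g = 0.04183 kg
E = Δm·c² = 0.04183 × (3×10⁸)²
= 0.04183 × 9×10¹⁶ = 3.765×10¹⁵ J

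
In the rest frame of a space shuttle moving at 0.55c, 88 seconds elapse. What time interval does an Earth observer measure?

Proper time Δt₀ = 88 seconds
γ = 1/√(1 - 0.55²) = 1.1974
Δt = γΔt₀ = 1.1974 × 88 = 105.4 seconds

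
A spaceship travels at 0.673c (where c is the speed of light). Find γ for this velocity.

v/c = 0.673, so (v/c)² = 0.452929
1 - (v/c)² = 0.547071
γ = 1/√(0.547071) = 1.352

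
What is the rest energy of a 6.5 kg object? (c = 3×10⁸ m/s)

c² = (3×10⁸)² = 9.000×10¹⁶ m²/s²
E₀ = mc² = 6.5 × 9.000×10¹⁶ = 5.850×10¹⁷ J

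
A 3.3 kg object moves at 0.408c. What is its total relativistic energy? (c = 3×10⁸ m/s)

γ = 1/√(1 - 0.408²) = 1.0953
mc² = 3.3 × (3×10⁸)² = 2.970×10¹⁷ J
E = γmc² = 1.0953 × 2.970×10¹⁷ = 3.253×10¹⁷ J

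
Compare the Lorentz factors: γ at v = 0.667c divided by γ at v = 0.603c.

γ₁ = 1/√(1 - 0.667²) = 1.3422
γ₂ = 1/√(1 - 0.603²) = 1.2535
γ₁/γ₂ = 1.3422/1.2535 = 1.071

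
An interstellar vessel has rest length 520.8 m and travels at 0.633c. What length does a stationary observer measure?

Proper length L₀ = 520.8 m
γ = 1/√(1 - 0.633²) = 1.2917
L = L₀/γ = 520.8/1.2917 = 403.2 m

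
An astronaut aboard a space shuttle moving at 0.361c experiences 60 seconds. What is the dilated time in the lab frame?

Proper time Δt₀ = 60 seconds
γ = 1/√(1 - 0.361²) = 1.0723
Δt = γΔt₀ = 1.0723 × 60 = 64.34 seconds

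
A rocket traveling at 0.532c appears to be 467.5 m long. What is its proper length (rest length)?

Contracted length L = 467.5 m
γ = 1/√(1 - 0.532²) = 1.181
L₀ = γL = 1.181 × 467.5 = 552.1 m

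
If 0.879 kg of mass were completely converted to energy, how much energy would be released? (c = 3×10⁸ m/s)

Using E = mc²:
c² = (3×10⁸)² = 9×10¹⁶ m²/s²
E = 0.879 × 9×10¹⁶ = 7.911×10¹⁶ J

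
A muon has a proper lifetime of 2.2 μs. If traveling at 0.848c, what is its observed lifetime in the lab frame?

Proper lifetime τ₀ = 2.2 μs
γ = 1/√(1 - 0.848²) = 1.887
τ = γτ₀ = 1.887 × 2.2 μs = 4.151 μs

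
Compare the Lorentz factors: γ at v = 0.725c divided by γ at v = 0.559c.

γ₁ = 1/√(1 - 0.725²) = 1.452
γ₂ = 1/√(1 - 0.559²) = 1.206
γ₁/γ₂ = 1.452/1.206 = 1.204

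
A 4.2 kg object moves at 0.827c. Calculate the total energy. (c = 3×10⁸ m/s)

γ = 1/√(1 - 0.827²) = 1.77872
mc² = 4.2 × (3×10⁸)² = 3.780×10¹⁷ J
E = γmc² = 1.77872 × 3.780×10¹⁷ = 6.724×10¹⁷ J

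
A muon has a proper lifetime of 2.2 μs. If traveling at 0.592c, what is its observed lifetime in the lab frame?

Proper lifetime τ₀ = 2.2 μs
γ = 1/√(1 - 0.592²) = 1.241
τ = γτ₀ = 1.241 × 2.2 μs = 2.730 μs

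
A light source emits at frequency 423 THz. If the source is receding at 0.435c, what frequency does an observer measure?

β = v/c = 0.435
(1-β)/(1+β) = 0.565/1.435 = 0.3937
Doppler factor = √(0.3937) = 0.6275
f_obs = 423 × 0.6275 = 265.4 THz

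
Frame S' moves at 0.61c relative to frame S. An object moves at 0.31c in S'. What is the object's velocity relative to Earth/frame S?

u = (u' + v)/(1 + u'v/c²)
Numerator: 0.31 + 0.61 = 0.92
Denominator: 1 + 0.1891 = 1.1891
u = 0.92/1.1891 = 0.7737c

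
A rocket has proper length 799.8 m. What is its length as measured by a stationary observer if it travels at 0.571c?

Proper length L₀ = 799.8 m
γ = 1/√(1 - 0.571²) = 1.2181
L = L₀/γ = 799.8/1.2181 = 656.6 m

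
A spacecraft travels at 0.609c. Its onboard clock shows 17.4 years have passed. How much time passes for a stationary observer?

Proper time Δt₀ = 17.4 years
γ = 1/√(1 - 0.609²) = 1.261
Δt = γΔt₀ = 1.261 × 17.4 = 21.94 years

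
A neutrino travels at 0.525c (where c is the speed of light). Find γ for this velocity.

v/c = 0.525, so (v/c)² = 0.275625
1 - (v/c)² = 0.724375
γ = 1/√(0.724375) = 1.175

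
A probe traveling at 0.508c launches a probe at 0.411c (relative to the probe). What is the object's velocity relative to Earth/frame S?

u = (u' + v)/(1 + u'v/c²)
Numerator: 0.411 + 0.508 = 0.919
Denominator: 1 + 0.208788 = 1.208788
u = 0.919/1.208788 = 0.7603c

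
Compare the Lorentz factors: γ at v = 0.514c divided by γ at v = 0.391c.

γ₁ = 1/√(1 - 0.514²) = 1.1658
γ₂ = 1/√(1 - 0.391²) = 1.0865
γ₁/γ₂ = 1.1658/1.0865 = 1.073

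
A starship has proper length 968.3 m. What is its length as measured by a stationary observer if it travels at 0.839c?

Proper length L₀ = 968.3 m
γ = 1/√(1 - 0.839²) = 1.8378
L = L₀/γ = 968.3/1.8378 = 526.9 m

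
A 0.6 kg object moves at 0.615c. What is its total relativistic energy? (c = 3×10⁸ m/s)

γ = 1/√(1 - 0.615²) = 1.2682
mc² = 0.6 × (3×10⁸)² = 5.400×10¹⁶ J
E = γmc² = 1.2682 × 5.400×10¹⁶ = 6.848×10¹⁶ J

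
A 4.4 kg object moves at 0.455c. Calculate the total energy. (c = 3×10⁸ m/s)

γ = 1/√(1 - 0.455²) = 1.123
mc² = 4.4 × (3×10⁸)² = 3.960×10¹⁷ J
E = γmc² = 1.123 × 3.960×10¹⁷ = 4.447×10¹⁷ J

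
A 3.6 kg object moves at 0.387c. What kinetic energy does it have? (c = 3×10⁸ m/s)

γ = 1/√(1 - 0.387²) = 1.0845
γ - 1 = 0.08450
KE = (γ-1)mc² = 0.08450 × 3.6 × (3×10⁸)² = 2.738×10¹⁶ J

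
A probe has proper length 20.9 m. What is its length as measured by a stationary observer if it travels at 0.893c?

Proper length L₀ = 20.9 m
γ = 1/√(1 - 0.893²) = 2.222
L = L₀/γ = 20.9/2.222 = 9.406 m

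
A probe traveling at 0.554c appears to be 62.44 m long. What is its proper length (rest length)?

Contracted length L = 62.44 m
γ = 1/√(1 - 0.554²) = 1.2012
L₀ = γL = 1.2012 × 62.44 = 75.00 m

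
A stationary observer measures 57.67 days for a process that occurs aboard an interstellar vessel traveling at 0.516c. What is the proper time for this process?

Dilated time Δt = 57.67 days
γ = 1/√(1 - 0.516²) = 1.1674
Δt₀ = Δt/γ = 57.67/1.1674 = 49.40 days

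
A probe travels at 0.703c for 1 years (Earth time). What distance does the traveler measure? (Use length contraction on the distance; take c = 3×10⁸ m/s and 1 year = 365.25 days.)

Earth distance: d = v × t = 0.703c × 1 yr = 6.655×10¹⁵ m
γ = 1.406
d' = d/γ = 6.655×10¹⁵/1.406 = 4.733×10¹⁵ m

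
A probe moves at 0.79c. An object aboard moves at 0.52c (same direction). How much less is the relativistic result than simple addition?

Classical: u' + v = 0.52 + 0.79 = 1.31c
Relativistic: u = (0.52 + 0.79)/(1 + 0.4108) = 1.31/1.4108 = 0.9286c
Difference: 1.31 - 0.9286 = 0.3814c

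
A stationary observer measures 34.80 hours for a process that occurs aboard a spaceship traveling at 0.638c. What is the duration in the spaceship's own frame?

Dilated time Δt = 34.80 hours
γ = 1/√(1 - 0.638²) = 1.2986
Δt₀ = Δt/γ = 34.80/1.2986 = 26.80 hours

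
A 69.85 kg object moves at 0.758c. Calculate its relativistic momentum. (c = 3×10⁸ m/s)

γ = 1/√(1 - 0.758²) = 1.533
v = 0.758 × 3×10⁸ = 2.274×10⁸ m/s
p = γmv = 1.533 × 69.85 × 2.274×10⁸ = 2.435×10¹⁰ kg·m/s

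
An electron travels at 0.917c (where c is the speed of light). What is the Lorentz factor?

v/c = 0.917, so (v/c)² = 0.840889
1 - (v/c)² = 0.159111
γ = 1/√(0.159111) = 2.507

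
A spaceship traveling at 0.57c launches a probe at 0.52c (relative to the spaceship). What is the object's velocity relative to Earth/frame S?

u = (u' + v)/(1 + u'v/c²)
Numerator: 0.52 + 0.57 = 1.09
Denominator: 1 + 0.2964 = 1.2964
u = 1.09/1.2964 = 0.8408c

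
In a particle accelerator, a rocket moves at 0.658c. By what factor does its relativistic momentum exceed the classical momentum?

p_rel = γmv, p_class = mv
Ratio = γ = 1/√(1 - 0.658²)
= 1/√(0.567036) = 1.328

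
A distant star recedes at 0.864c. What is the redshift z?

β = 0.864
(1+β)/(1-β) = 1.864/0.136 = 13.706
√(13.706) = 3.702
z = 3.702 - 1 = 2.702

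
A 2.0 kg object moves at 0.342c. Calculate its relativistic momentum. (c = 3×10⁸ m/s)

γ = 1/√(1 - 0.342²) = 1.0642
v = 0.342 × 3×10⁸ = 1.026×10⁸ m/s
p = γmv = 1.0642 × 2.0 × 1.026×10⁸ = 2.184×10⁸ kg·m/s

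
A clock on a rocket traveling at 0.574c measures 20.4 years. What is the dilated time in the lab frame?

Proper time Δt₀ = 20.4 years
γ = 1/√(1 - 0.574²) = 1.221
Δt = γΔt₀ = 1.221 × 20.4 = 24.91 years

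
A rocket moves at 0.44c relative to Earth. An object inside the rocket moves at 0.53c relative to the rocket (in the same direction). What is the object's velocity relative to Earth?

u = (u' + v)/(1 + u'v/c²)
Numerator: 0.53 + 0.44 = 0.97
Denominator: 1 + 0.2332 = 1.2332
u = 0.97/1.2332 = 0.7866c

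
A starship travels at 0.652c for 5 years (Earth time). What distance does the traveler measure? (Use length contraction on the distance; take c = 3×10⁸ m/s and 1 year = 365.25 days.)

Earth distance: d = v × t = 0.652c × 5 yr = 3.086×10¹⁶ m
γ = 1.319
d' = d/γ = 3.086×10¹⁶/1.319 = 2.340×10¹⁶ m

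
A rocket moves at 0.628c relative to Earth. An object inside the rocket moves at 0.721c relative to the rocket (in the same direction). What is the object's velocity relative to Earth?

u = (u' + v)/(1 + u'v/c²)
Numerator: 0.721 + 0.628 = 1.349
Denominator: 1 + 0.452788 = 1.452788
u = 1.349/1.452788 = 0.9286c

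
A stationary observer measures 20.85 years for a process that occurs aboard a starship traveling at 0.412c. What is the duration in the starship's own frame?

Dilated time Δt = 20.85 years
γ = 1/√(1 - 0.412²) = 1.0975
Δt₀ = Δt/γ = 20.85/1.0975 = 19.00 years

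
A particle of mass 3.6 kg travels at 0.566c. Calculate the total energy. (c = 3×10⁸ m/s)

γ = 1/√(1 - 0.566²) = 1.213
mc² = 3.6 × (3×10⁸)² = 3.240×10¹⁷ J
E = γmc² = 1.213 × 3.240×10¹⁷ = 3.930×10¹⁷ J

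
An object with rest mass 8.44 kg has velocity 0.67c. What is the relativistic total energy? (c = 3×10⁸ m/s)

γ = 1/√(1 - 0.67²) = 1.347
mc² = 8.44 × (3×10⁸)² = 7.596×10¹⁷ J
E = γmc² = 1.347 × 7.596×10¹⁷ = 1.023×10¹⁸ J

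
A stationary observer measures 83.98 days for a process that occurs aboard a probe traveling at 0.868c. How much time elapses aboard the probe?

Dilated time Δt = 83.98 days
γ = 1/√(1 - 0.868²) = 2.014
Δt₀ = Δt/γ = 83.98/2.014 = 41.70 days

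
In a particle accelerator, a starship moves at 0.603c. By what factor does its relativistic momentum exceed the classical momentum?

p_rel = γmv, p_class = mv
Ratio = γ = 1/√(1 - 0.603²)
= 1/√(0.636391) = 1.254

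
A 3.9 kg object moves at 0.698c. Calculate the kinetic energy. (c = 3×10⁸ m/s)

γ = 1/√(1 - 0.698²) = 1.3965
γ - 1 = 0.3965
KE = (γ-1)mc² = 0.3965 × 3.9 × (3×10⁸)² = 1.392×10¹⁷ J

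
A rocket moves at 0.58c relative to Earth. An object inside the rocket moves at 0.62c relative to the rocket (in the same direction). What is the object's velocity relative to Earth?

u = (u' + v)/(1 + u'v/c²)
Numerator: 0.62 + 0.58 = 1.2
Denominator: 1 + 0.3596 = 1.3596
u = 1.2/1.3596 = 0.8826c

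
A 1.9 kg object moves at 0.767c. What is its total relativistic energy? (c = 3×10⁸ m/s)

γ = 1/√(1 - 0.767²) = 1.5585
mc² = 1.9 × (3×10⁸)² = 1.710×10¹⁷ J
E = γmc² = 1.5585 × 1.710×10¹⁷ = 2.665×10¹⁷ J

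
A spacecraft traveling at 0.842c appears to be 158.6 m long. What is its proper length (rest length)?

Contracted length L = 158.6 m
γ = 1/√(1 - 0.842²) = 1.854
L₀ = γL = 1.854 × 158.6 = 294.0 m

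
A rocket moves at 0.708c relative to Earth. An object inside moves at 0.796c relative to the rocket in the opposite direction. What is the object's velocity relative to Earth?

Object's velocity in rocket frame is u' = -0.796c
u = (u' + v)/(1 + u'v/c²) = (v - 0.796)/(1 - 0.796·v/c²)
Numerator: 0.708 - 0.796 = -0.088
Denominator: 1 - 0.563568 = 0.436432
u = -0.088/0.436432 = -0.2016c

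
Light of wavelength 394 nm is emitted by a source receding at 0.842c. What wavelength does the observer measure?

β = 0.842
Wavelength Doppler factor = √(1.842/0.158) = √(11.658) = 3.414
λ_obs = 394 × 3.414 = 1345 nm (redshift)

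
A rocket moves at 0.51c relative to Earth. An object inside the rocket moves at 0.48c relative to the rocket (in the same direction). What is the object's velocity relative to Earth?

u = (u' + v)/(1 + u'v/c²)
Numerator: 0.48 + 0.51 = 0.99
Denominator: 1 + 0.2448 = 1.2448
u = 0.99/1.2448 = 0.7953c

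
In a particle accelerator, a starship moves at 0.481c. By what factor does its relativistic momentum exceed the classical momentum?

p_rel = γmv, p_class = mv
Ratio = γ = 1/√(1 - 0.481²)
= 1/√(0.768639) = 1.141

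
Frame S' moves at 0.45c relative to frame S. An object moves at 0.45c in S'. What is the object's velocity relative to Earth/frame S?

u = (u' + v)/(1 + u'v/c²)
Numerator: 0.45 + 0.45 = 0.9
Denominator: 1 + 0.2025 = 1.2025
u = 0.9/1.2025 = 0.7484c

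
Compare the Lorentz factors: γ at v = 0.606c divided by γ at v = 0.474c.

γ₁ = 1/√(1 - 0.606²) = 1.257
γ₂ = 1/√(1 - 0.474²) = 1.136
γ₁/γ₂ = 1.257/1.136 = 1.107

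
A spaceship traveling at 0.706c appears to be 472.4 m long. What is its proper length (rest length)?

Contracted length L = 472.4 m
γ = 1/√(1 - 0.706²) = 1.412
L₀ = γL = 1.412 × 472.4 = 667.0 m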